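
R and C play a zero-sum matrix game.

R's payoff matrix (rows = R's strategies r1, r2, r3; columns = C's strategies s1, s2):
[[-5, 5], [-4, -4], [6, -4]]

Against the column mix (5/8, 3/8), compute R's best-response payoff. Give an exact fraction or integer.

r1: (-5)·(5/8) + (5)·(3/8) = -5/4.
r2: (-4)·(5/8) + (-4)·(3/8) = -4.
r3: (6)·(5/8) + (-4)·(3/8) = 9/4.
The best pure response is r3 with expected payoff 9/4.

9/4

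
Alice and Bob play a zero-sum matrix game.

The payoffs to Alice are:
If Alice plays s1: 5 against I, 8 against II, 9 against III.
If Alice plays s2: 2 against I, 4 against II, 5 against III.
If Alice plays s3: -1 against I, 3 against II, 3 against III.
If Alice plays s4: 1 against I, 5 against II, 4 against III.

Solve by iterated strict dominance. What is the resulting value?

5

Column II is strictly dominated by I for Bob (5<8, 2<4, -1<3, 1<5); eliminate II.
Row s3 is strictly dominated by row s1 (5>-1, 9>3); eliminate s3.
Row s2 is strictly dominated by row s1 (5>2, 9>5); eliminate s2.
Row s4 is strictly dominated by row s1 (5>1, 9>4); eliminate s4.
Column III is strictly dominated by I for Bob (5<9); eliminate III.
Only (s1, I) remains, with payoff 5.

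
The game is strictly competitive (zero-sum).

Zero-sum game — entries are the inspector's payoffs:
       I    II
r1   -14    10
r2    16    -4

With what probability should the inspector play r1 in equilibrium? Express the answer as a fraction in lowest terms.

5/11

Row minima are -14 and -4, so the inspector's maximin is -4; column maxima are 16 and 10, so the inspectee's minimax is 10. These differ, so the equilibrium is in mixed strategies.
Let the inspector play r1 with probability p. The inspectee is indifferent when −14p + 16(1−p) = 10p − 4(1−p), giving p = 5/11.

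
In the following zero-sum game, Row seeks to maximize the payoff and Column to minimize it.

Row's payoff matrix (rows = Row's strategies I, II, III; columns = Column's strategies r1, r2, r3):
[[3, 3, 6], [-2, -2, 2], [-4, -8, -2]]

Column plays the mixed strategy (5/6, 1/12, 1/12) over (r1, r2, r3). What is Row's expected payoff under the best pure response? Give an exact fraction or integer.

13/4

I: (3)·(5/6) + (3)·(1/12) + (6)·(1/12) = 13/4.
II: (-2)·(5/6) + (-2)·(1/12) + (2)·(1/12) = -5/3.
III: (-4)·(5/6) + (-8)·(1/12) + (-2)·(1/12) = -25/6.
The best pure response is I with expected payoff 13/4.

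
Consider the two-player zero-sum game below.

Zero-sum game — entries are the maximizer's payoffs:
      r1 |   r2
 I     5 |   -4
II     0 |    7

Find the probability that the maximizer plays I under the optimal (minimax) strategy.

Row minima are -4 and 0, so the maximizer's maximin is 0; column maxima are 5 and 7, so the minimizer's minimax is 5. These differ, so the equilibrium is in mixed strategies.
Let the maximizer play I with probability p. The minimizer is indifferent when 5p = −4p + 7(1−p), giving p = 7/16.

7/16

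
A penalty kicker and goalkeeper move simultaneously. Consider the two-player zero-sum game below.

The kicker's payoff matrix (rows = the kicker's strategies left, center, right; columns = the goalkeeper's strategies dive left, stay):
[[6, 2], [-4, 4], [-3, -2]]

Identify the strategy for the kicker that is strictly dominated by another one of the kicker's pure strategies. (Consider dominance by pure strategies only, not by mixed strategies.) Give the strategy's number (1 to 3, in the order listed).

3

Compare right with left: 6 > -3, 2 > -2.
So left strictly dominates right for the kicker; right is strictly dominated.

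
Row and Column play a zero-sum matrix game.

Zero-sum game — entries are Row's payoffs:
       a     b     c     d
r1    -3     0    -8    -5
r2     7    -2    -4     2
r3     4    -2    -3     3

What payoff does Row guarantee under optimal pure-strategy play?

-3

Row minima: -8, -4, -3 → Row's maximin is -3.
Column maxima: 7, 0, -3, 3 → Column's minimax is -3.
They coincide at (r3, c), so the value is -3.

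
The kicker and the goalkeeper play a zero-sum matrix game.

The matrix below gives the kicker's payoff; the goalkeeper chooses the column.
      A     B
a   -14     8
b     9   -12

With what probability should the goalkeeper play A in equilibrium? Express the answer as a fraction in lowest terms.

20/43

Row minima are -14 and -12, so the kicker's maximin is -12; column maxima are 9 and 8, so the goalkeeper's minimax is 8. These differ, so the equilibrium is in mixed strategies.
Let the goalkeeper play A with probability q. The kicker is indifferent when −14q + 8(1−q) = 9q − 12(1−q), giving q = 20/43.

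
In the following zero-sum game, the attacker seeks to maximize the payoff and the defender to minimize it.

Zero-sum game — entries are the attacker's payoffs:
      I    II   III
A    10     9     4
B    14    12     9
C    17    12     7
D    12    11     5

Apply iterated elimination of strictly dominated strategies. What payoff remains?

9

Row D is strictly dominated by row B (14>12, 12>11, 9>5); eliminate D.
Row A is strictly dominated by row B (14>10, 12>9, 9>4); eliminate A.
Column II is strictly dominated by III for the defender (9<12, 7<12); eliminate II.
Column I is strictly dominated by III for the defender (9<14, 7<17); eliminate I.
Row C is strictly dominated by row B (9>7); eliminate C.
Only (B, III) remains, with payoff 9.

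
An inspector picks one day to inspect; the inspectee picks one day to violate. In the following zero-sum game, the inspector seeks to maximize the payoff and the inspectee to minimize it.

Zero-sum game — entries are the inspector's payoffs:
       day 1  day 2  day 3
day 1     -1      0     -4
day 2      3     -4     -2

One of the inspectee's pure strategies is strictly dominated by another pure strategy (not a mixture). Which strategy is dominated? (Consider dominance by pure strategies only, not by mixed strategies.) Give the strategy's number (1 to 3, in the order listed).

1

The inspectee prefers columns that give the inspector less. Compare day 1 with day 3: -4 < -1, -2 < 3.
So day 3 strictly dominates day 1 for the inspectee; day 1 is strictly dominated.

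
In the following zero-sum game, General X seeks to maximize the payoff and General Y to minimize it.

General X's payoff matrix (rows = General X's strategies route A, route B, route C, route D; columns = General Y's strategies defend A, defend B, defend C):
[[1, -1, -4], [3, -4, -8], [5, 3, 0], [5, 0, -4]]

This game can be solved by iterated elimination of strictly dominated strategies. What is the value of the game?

Row route B is strictly dominated by row route C (5>3, 3>-4, 0>-8); eliminate route B.
Row route A is strictly dominated by row route C (5>1, 3>-1, 0>-4); eliminate route A.
Column defend A is strictly dominated by defend B for General Y (3<5, 0<5); eliminate defend A.
Column defend B is strictly dominated by defend C for General Y (0<3, -4<0); eliminate defend B.
Row route D is strictly dominated by row route C (0>-4); eliminate route D.
Only (route C, defend C) remains, with payoff 0.

0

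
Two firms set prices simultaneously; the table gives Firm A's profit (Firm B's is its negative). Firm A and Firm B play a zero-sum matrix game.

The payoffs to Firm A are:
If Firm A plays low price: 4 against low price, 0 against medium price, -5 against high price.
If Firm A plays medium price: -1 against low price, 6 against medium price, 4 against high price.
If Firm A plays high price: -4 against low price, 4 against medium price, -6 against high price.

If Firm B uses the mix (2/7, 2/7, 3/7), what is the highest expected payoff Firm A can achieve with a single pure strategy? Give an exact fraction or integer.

low price: (4)·(2/7) + (0)·(2/7) + (-5)·(3/7) = -1.
medium price: (-1)·(2/7) + (6)·(2/7) + (4)·(3/7) = 22/7.
high price: (-4)·(2/7) + (4)·(2/7) + (-6)·(3/7) = -18/7.
The best pure response is medium price with expected payoff 22/7.

22/7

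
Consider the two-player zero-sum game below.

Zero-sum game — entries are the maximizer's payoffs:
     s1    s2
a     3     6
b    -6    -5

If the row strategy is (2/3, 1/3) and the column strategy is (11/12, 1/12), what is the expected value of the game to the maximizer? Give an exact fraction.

Against (11/12, 1/12), each row's expected payoff is a: 13/4; b: -71/12.
Taking the (2/3, 1/3)-weighted average: (2/3)·(13/4) + (1/3)·(-71/12) = 7/36.

7/36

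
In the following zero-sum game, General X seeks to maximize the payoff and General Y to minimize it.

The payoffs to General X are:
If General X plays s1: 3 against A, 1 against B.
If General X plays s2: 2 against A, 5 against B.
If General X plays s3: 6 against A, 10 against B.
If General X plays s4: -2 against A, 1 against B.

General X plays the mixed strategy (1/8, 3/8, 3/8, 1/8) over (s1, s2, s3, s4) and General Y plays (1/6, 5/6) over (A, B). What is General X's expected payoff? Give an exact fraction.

65/12

Against (1/6, 5/6), each row's expected payoff is s1: 4/3; s2: 9/2; s3: 28/3; s4: 1/2.
Taking the (1/8, 3/8, 3/8, 1/8)-weighted average: (1/8)·(4/3) + (3/8)·(9/2) + (3/8)·(28/3) + (1/8)·(1/2) = 65/12.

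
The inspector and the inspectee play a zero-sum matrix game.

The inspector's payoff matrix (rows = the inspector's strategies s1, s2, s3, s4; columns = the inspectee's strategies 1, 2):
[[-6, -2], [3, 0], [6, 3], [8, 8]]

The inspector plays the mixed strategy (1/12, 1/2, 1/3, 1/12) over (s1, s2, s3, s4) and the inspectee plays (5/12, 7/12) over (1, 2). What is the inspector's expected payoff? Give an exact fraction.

Against (5/12, 7/12), each row's expected payoff is s1: -11/3; s2: 5/4; s3: 17/4; s4: 8.
Taking the (1/12, 1/2, 1/3, 1/12)-weighted average: (1/12)·(-11/3) + (1/2)·(5/4) + (1/3)·(17/4) + (1/12)·(8) = 173/72.

173/72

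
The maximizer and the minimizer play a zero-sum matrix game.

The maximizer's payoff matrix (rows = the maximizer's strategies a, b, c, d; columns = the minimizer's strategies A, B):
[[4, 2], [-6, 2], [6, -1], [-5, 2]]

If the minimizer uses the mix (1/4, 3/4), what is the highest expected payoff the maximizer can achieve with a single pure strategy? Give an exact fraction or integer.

5/2

a: (4)·(1/4) + (2)·(3/4) = 5/2.
b: (-6)·(1/4) + (2)·(3/4) = 0.
c: (6)·(1/4) + (-1)·(3/4) = 3/4.
d: (-5)·(1/4) + (2)·(3/4) = 1/4.
The best pure response is a with expected payoff 5/2.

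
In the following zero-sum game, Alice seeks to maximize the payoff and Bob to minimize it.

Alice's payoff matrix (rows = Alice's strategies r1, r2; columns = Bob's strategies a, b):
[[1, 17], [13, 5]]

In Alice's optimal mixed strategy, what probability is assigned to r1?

Row minima are 1 and 5, so Alice's maximin is 5; column maxima are 13 and 17, so Bob's minimax is 13. These differ, so the equilibrium is in mixed strategies.
Let Alice play r1 with probability p. Bob is indifferent when p + 13(1−p) = 17p + 5(1−p), giving p = 1/3.

1/3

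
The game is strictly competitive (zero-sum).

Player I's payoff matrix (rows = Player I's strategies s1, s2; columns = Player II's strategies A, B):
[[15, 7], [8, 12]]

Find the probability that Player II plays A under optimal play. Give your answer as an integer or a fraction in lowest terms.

Row minima are 7 and 8, so Player I's maximin is 8; column maxima are 15 and 12, so Player II's minimax is 12. These differ, so the equilibrium is in mixed strategies.
Let Player II play A with probability q. Player I is indifferent when 15q + 7(1−q) = 8q + 12(1−q), giving q = 5/12.

5/12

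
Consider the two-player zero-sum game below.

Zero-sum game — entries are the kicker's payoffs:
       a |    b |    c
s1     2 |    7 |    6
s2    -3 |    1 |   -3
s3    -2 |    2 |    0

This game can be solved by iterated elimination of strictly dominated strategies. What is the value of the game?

Column b is strictly dominated by a for the goalkeeper (2<7, -3<1, -2<2); eliminate b.
Row s2 is strictly dominated by row s1 (2>-3, 6>-3); eliminate s2.
Column c is strictly dominated by a for the goalkeeper (2<6, -2<0); eliminate c.
Row s3 is strictly dominated by row s1 (2>-2); eliminate s3.
Only (s1, a) remains, with payoff 2.

2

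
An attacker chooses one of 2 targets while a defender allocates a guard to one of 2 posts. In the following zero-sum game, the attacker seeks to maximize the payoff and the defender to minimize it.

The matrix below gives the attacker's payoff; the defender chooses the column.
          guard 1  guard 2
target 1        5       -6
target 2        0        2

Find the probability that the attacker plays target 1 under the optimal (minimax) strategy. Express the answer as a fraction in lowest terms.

Row minima are -6 and 0, so the attacker's maximin is 0; column maxima are 5 and 2, so the defender's minimax is 2. These differ, so the equilibrium is in mixed strategies.
Let the attacker play target 1 with probability p. The defender is indifferent when 5p = −6p + 2(1−p), giving p = 2/13.

2/13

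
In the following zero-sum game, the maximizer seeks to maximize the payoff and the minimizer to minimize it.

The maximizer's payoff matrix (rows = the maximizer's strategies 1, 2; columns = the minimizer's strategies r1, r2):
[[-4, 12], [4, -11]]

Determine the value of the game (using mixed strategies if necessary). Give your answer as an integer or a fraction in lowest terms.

Row minima are -4 and -11, so the maximizer's maximin is -4; column maxima are 4 and 12, so the minimizer's minimax is 4. These differ, so the equilibrium is in mixed strategies.
Let the maximizer play 1 with probability p. The minimizer is indifferent when −4p + 4(1−p) = 12p − 11(1−p), giving p = 15/31.
Let the minimizer play r1 with probability q. The maximizer is indifferent when −4q + 12(1−q) = 4q − 11(1−q), giving q = 23/31.
The value is -4·(23/31) + (12)·(8/31) = 4/31.

4/31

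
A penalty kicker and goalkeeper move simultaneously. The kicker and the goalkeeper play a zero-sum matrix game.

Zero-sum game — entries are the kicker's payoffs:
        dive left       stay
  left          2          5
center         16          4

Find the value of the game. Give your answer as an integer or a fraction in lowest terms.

Row minima are 2 and 4, so the kicker's maximin is 4; column maxima are 16 and 5, so the goalkeeper's minimax is 5. These differ, so the equilibrium is in mixed strategies.
Let the kicker play left with probability p. The goalkeeper is indifferent when 2p + 16(1−p) = 5p + 4(1−p), giving p = 4/5.
Let the goalkeeper play dive left with probability q. The kicker is indifferent when 2q + 5(1−q) = 16q + 4(1−q), giving q = 1/15.
The value is 2·(1/15) + (5)·(14/15) = 24/5.

24/5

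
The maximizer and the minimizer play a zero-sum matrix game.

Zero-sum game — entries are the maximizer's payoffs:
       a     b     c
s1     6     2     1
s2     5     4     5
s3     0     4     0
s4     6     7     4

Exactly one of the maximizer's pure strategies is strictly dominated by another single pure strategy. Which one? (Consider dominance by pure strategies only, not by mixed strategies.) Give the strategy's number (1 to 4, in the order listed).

3

Compare s3 with s4: 6 > 0, 7 > 4, 4 > 0.
So s4 strictly dominates s3 for the maximizer; s3 is strictly dominated.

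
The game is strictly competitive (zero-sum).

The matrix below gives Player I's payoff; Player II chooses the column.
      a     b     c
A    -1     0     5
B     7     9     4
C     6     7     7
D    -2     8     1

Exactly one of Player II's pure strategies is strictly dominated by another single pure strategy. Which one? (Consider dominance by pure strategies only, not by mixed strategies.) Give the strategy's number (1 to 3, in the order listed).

Player II prefers columns that give Player I less. Compare b with a: -1 < 0, 7 < 9, 6 < 7, -2 < 8.
So a strictly dominates b for Player II; b is strictly dominated.

2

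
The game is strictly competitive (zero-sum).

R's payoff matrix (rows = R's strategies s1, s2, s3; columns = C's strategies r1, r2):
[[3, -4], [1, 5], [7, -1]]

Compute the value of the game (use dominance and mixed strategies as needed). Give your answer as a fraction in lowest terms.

3

Row s1 is strictly dominated by row s3, so R never plays it.
The remaining 2×2 game on (s2, s3) × (r1, r2) has no saddle point. Let R play s2 with probability p; indifference gives p + 7(1−p) = 5p − (1−p), so p = 2/3.
Similarly C's optimal q on r1 is 1/2, and the value is 1·(1/2) + (5)·(1/2) = 3.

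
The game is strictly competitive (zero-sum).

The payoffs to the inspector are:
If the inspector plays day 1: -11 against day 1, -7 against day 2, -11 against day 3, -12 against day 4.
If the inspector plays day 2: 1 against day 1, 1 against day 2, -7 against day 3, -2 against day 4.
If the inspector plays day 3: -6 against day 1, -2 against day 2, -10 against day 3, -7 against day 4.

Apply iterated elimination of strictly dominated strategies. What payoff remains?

-7

Column day 1 is strictly dominated by day 4 for the inspectee (-12<-11, -2<1, -7<-6); eliminate day 1.
Row day 3 is strictly dominated by row day 2 (1>-2, -7>-10, -2>-7); eliminate day 3.
Column day 2 is strictly dominated by day 3 for the inspectee (-11<-7, -7<1); eliminate day 2.
Row day 1 is strictly dominated by row day 2 (-7>-11, -2>-12); eliminate day 1.
Column day 4 is strictly dominated by day 3 for the inspectee (-7<-2); eliminate day 4.
Only (day 2, day 3) remains, with payoff -7.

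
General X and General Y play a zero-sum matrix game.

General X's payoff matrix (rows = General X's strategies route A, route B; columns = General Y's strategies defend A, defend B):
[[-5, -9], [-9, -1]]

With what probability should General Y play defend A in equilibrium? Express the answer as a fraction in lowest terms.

Row minima are -9 and -9, so General X's maximin is -9; column maxima are -5 and -1, so General Y's minimax is -5. These differ, so the equilibrium is in mixed strategies.
Let General Y play defend A with probability q. General X is indifferent when −5q − 9(1−q) = −9q − (1−q), giving q = 2/3.

2/3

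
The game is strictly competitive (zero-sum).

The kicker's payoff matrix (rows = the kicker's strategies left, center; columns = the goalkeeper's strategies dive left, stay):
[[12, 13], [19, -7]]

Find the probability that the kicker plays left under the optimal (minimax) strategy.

Row minima are 12 and -7, so the kicker's maximin is 12; column maxima are 19 and 13, so the goalkeeper's minimax is 13. These differ, so the equilibrium is in mixed strategies.
Let the kicker play left with probability p. The goalkeeper is indifferent when 12p + 19(1−p) = 13p − 7(1−p), giving p = 26/27.

26/27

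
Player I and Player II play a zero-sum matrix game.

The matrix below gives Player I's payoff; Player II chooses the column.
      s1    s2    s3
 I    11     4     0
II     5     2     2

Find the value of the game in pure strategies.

Row minima: 0, 2 → Player I's maximin is 2.
Column maxima: 11, 4, 2 → Player II's minimax is 2.
They coincide at (II, s3), so the value is 2.

2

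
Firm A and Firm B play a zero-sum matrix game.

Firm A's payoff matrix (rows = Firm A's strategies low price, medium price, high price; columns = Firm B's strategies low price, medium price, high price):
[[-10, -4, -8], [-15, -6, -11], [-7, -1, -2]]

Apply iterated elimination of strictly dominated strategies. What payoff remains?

Row medium price is strictly dominated by row low price (-10>-15, -4>-6, -8>-11); eliminate medium price.
Row low price is strictly dominated by row high price (-7>-10, -1>-4, -2>-8); eliminate low price.
Column medium price is strictly dominated by low price for Firm B (-7<-1); eliminate medium price.
Column high price is strictly dominated by low price for Firm B (-7<-2); eliminate high price.
Only (high price, low price) remains, with payoff -7.

-7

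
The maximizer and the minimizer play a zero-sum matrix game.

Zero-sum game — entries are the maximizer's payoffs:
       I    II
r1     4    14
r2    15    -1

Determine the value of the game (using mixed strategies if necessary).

107/13

Row minima are 4 and -1, so the maximizer's maximin is 4; column maxima are 15 and 14, so the minimizer's minimax is 14. These differ, so the equilibrium is in mixed strategies.
Let the maximizer play r1 with probability p. The minimizer is indifferent when 4p + 15(1−p) = 14p − (1−p), giving p = 8/13.
Let the minimizer play I with probability q. The maximizer is indifferent when 4q + 14(1−q) = 15q − (1−q), giving q = 15/26.
The value is 4·(15/26) + (14)·(11/26) = 107/13.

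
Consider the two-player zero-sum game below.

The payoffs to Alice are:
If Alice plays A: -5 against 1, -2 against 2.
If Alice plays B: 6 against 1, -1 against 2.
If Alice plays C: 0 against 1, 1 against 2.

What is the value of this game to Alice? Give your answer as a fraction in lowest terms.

3/4

Row A is strictly dominated by row C, so Alice never plays it.
The remaining 2×2 game on (B, C) × (1, 2) has no saddle point. Let Alice play B with probability p; indifference gives 6p = −p + (1−p), so p = 1/8.
Similarly Bob's optimal q on 1 is 1/4, and the value is 6·(1/4) + (-1)·(3/4) = 3/4.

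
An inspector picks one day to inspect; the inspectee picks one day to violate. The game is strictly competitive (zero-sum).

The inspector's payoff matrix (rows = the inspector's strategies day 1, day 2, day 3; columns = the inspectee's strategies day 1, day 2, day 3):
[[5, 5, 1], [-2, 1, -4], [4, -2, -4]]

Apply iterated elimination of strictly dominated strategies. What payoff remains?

1

Row day 3 is strictly dominated by row day 1 (5>4, 5>-2, 1>-4); eliminate day 3.
Column day 2 is strictly dominated by day 3 for the inspectee (1<5, -4<1); eliminate day 2.
Column day 1 is strictly dominated by day 3 for the inspectee (1<5, -4<-2); eliminate day 1.
Row day 2 is strictly dominated by row day 1 (1>-4); eliminate day 2.
Only (day 1, day 3) remains, with payoff 1.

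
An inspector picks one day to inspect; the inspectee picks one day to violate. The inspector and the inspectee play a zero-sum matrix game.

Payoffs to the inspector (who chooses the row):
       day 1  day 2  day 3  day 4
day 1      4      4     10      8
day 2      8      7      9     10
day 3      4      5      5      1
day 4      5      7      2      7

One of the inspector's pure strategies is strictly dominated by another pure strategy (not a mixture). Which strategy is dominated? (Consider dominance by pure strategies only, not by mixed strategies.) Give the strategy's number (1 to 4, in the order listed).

Compare day 3 with day 2: 8 > 4, 7 > 5, 9 > 5, 10 > 1.
So day 2 strictly dominates day 3 for the inspector; day 3 is strictly dominated.

3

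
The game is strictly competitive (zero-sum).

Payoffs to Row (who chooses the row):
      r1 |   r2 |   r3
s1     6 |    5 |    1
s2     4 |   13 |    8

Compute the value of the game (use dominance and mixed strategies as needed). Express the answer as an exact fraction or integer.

44/9

Column r2 is strictly dominated by r3 for Column (it gives Row more in every row).
The remaining 2×2 game on (s1, s2) × (r1, r3) has no saddle point. Let Row play s1 with probability p; indifference gives 6p + 4(1−p) = p + 8(1−p), so p = 4/9.
Similarly Column's optimal q on r1 is 7/9, and the value is 6·(7/9) + (1)·(2/9) = 44/9.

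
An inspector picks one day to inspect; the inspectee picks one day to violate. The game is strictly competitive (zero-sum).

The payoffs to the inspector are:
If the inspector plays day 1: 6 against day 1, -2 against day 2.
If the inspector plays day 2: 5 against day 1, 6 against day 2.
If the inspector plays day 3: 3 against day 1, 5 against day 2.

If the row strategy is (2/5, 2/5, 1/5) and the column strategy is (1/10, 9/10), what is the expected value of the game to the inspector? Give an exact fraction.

Against (1/10, 9/10), each row's expected payoff is day 1: -6/5; day 2: 59/10; day 3: 24/5.
Taking the (2/5, 2/5, 1/5)-weighted average: (2/5)·(-6/5) + (2/5)·(59/10) + (1/5)·(24/5) = 71/25.

71/25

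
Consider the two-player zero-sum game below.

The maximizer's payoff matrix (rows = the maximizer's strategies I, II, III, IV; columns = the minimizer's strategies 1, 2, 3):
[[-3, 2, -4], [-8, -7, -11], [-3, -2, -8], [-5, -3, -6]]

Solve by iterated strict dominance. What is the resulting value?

Row IV is strictly dominated by row I (-3>-5, 2>-3, -4>-6); eliminate IV.
Row II is strictly dominated by row I (-3>-8, 2>-7, -4>-11); eliminate II.
Column 2 is strictly dominated by 1 for the minimizer (-3<2, -3<-2); eliminate 2.
Column 1 is strictly dominated by 3 for the minimizer (-4<-3, -8<-3); eliminate 1.
Row III is strictly dominated by row I (-4>-8); eliminate III.
Only (I, 3) remains, with payoff -4.

-4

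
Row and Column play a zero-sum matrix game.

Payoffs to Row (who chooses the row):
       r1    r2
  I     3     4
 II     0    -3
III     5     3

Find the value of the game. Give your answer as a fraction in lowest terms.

11/3

Row II is strictly dominated by row III, so Row never plays it.
The remaining 2×2 game on (I, III) × (r1, r2) has no saddle point. Let Row play I with probability p; indifference gives 3p + 5(1−p) = 4p + 3(1−p), so p = 2/3.
Similarly Column's optimal q on r1 is 1/3, and the value is 3·(1/3) + (4)·(2/3) = 11/3.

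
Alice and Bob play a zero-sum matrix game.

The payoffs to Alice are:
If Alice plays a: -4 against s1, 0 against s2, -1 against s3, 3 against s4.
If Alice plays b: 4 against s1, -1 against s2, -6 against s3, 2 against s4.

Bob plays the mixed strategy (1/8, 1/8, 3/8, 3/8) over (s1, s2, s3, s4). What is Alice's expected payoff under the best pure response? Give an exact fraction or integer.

1/4

a: (-4)·(1/8) + (0)·(1/8) + (-1)·(3/8) + (3)·(3/8) = 1/4.
b: (4)·(1/8) + (-1)·(1/8) + (-6)·(3/8) + (2)·(3/8) = -9/8.
The best pure response is a with expected payoff 1/4.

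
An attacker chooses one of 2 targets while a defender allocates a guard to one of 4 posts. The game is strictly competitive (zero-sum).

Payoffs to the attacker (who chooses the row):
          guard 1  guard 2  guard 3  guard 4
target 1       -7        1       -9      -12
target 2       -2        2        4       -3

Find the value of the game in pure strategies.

-3

Row minima: -12, -3 → the attacker's maximin is -3.
Column maxima: -2, 2, 4, -3 → the defender's minimax is -3.
They coincide at (target 2, guard 4), so the value is -3.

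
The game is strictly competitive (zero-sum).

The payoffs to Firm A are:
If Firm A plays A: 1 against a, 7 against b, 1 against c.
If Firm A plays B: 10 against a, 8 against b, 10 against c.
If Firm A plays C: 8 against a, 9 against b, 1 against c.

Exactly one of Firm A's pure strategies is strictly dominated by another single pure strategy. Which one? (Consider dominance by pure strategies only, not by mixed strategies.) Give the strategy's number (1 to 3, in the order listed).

Compare A with B: 10 > 1, 8 > 7, 10 > 1.
So B strictly dominates A for Firm A; A is strictly dominated.

1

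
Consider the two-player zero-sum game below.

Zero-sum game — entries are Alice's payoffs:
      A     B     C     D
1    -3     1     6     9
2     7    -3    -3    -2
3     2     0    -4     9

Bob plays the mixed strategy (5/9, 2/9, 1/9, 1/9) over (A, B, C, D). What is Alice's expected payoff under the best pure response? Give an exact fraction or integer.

1: (-3)·(5/9) + (1)·(2/9) + (6)·(1/9) + (9)·(1/9) = 2/9.
2: (7)·(5/9) + (-3)·(2/9) + (-3)·(1/9) + (-2)·(1/9) = 8/3.
3: (2)·(5/9) + (0)·(2/9) + (-4)·(1/9) + (9)·(1/9) = 5/3.
The best pure response is 2 with expected payoff 8/3.

8/3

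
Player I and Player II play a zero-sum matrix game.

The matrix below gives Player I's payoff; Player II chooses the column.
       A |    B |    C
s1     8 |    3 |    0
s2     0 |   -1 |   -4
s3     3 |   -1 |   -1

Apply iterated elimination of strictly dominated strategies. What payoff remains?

Row s2 is strictly dominated by row s1 (8>0, 3>-1, 0>-4); eliminate s2.
Row s3 is strictly dominated by row s1 (8>3, 3>-1, 0>-1); eliminate s3.
Column A is strictly dominated by B for Player II (3<8); eliminate A.
Column B is strictly dominated by C for Player II (0<3); eliminate B.
Only (s1, C) remains, with payoff 0.

0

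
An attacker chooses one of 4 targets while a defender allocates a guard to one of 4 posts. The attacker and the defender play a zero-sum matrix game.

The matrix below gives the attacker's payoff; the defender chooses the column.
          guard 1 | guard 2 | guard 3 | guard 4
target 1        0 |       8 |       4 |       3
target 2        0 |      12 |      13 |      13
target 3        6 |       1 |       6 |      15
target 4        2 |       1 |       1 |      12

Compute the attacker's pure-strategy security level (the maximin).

1

The worst-case payoff for each row is target 1: 0, target 2: 0, target 3: 1, target 4: 1.
The best of these is 1.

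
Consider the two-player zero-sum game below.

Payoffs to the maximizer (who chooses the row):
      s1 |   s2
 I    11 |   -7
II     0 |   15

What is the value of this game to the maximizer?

Row minima are -7 and 0, so the maximizer's maximin is 0; column maxima are 11 and 15, so the minimizer's minimax is 11. These differ, so the equilibrium is in mixed strategies.
Let the maximizer play I with probability p. The minimizer is indifferent when 11p = −7p + 15(1−p), giving p = 5/11.
Let the minimizer play s1 with probability q. The maximizer is indifferent when 11q − 7(1−q) = 15(1−q), giving q = 2/3.
The value is 11·(2/3) + (-7)·(1/3) = 5.

5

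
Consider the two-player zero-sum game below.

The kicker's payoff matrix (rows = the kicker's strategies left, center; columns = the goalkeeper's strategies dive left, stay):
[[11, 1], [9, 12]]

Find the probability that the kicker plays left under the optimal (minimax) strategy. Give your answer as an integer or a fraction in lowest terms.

3/13

Row minima are 1 and 9, so the kicker's maximin is 9; column maxima are 11 and 12, so the goalkeeper's minimax is 11. These differ, so the equilibrium is in mixed strategies.
Let the kicker play left with probability p. The goalkeeper is indifferent when 11p + 9(1−p) = p + 12(1−p), giving p = 3/13.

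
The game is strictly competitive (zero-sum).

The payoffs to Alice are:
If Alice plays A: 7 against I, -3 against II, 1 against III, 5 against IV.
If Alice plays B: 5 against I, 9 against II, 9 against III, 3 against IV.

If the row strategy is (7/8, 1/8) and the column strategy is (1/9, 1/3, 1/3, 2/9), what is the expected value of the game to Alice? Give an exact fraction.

Against (1/9, 1/3, 1/3, 2/9), each row's expected payoff is A: 11/9; B: 65/9.
Taking the (7/8, 1/8)-weighted average: (7/8)·(11/9) + (1/8)·(65/9) = 71/36.

71/36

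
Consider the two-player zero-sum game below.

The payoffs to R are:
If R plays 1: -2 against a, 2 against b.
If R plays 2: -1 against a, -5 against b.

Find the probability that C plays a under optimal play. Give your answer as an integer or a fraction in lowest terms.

7/8

Row minima are -2 and -5, so R's maximin is -2; column maxima are -1 and 2, so C's minimax is -1. These differ, so the equilibrium is in mixed strategies.
Let C play a with probability q. R is indifferent when −2q + 2(1−q) = −q − 5(1−q), giving q = 7/8.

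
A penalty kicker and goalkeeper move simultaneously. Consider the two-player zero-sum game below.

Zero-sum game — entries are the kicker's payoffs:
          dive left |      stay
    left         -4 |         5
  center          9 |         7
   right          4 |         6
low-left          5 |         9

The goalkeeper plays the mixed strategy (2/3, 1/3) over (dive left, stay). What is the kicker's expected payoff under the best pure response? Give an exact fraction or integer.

25/3

left: (-4)·(2/3) + (5)·(1/3) = -1.
center: (9)·(2/3) + (7)·(1/3) = 25/3.
right: (4)·(2/3) + (6)·(1/3) = 14/3.
low-left: (5)·(2/3) + (9)·(1/3) = 19/3.
The best pure response is center with expected payoff 25/3.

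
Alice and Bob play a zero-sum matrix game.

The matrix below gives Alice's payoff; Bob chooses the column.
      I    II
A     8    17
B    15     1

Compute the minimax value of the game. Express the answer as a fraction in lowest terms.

247/23

Row minima are 8 and 1, so Alice's maximin is 8; column maxima are 15 and 17, so Bob's minimax is 15. These differ, so the equilibrium is in mixed strategies.
Let Alice play A with probability p. Bob is indifferent when 8p + 15(1−p) = 17p + (1−p), giving p = 14/23.
Let Bob play I with probability q. Alice is indifferent when 8q + 17(1−q) = 15q + (1−q), giving q = 16/23.
The value is 8·(16/23) + (17)·(7/23) = 247/23.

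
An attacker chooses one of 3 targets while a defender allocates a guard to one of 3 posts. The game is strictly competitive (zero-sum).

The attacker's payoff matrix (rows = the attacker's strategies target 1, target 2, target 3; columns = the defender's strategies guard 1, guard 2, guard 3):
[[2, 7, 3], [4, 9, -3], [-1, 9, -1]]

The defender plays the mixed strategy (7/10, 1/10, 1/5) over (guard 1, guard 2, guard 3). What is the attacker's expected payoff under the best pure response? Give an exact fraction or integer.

31/10

target 1: (2)·(7/10) + (7)·(1/10) + (3)·(1/5) = 27/10.
target 2: (4)·(7/10) + (9)·(1/10) + (-3)·(1/5) = 31/10.
target 3: (-1)·(7/10) + (9)·(1/10) + (-1)·(1/5) = 0.
The best pure response is target 2 with expected payoff 31/10.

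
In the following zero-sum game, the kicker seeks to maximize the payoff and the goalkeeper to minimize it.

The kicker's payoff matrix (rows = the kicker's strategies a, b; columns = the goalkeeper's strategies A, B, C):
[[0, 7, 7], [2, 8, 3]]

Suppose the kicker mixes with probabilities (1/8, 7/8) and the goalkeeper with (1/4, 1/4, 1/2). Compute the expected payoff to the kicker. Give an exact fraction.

Against (1/4, 1/4, 1/2), each row's expected payoff is a: 21/4; b: 4.
Taking the (1/8, 7/8)-weighted average: (1/8)·(21/4) + (7/8)·(4) = 133/32.

133/32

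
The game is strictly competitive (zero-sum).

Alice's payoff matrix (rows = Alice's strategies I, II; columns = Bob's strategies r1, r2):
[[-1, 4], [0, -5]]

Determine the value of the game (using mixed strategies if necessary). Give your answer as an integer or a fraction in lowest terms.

-1/2

Row minima are -1 and -5, so Alice's maximin is -1; column maxima are 0 and 4, so Bob's minimax is 0. These differ, so the equilibrium is in mixed strategies.
Let Alice play I with probability p. Bob is indifferent when −p = 4p − 5(1−p), giving p = 1/2.
Let Bob play r1 with probability q. Alice is indifferent when −q + 4(1−q) = −5(1−q), giving q = 9/10.
The value is -1·(9/10) + (4)·(1/10) = -1/2.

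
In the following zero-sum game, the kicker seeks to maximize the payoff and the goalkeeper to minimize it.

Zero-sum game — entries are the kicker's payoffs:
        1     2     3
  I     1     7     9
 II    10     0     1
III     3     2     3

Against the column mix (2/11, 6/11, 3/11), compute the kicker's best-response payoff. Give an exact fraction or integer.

71/11

I: (1)·(2/11) + (7)·(6/11) + (9)·(3/11) = 71/11.
II: (10)·(2/11) + (0)·(6/11) + (1)·(3/11) = 23/11.
III: (3)·(2/11) + (2)·(6/11) + (3)·(3/11) = 27/11.
The best pure response is I with expected payoff 71/11.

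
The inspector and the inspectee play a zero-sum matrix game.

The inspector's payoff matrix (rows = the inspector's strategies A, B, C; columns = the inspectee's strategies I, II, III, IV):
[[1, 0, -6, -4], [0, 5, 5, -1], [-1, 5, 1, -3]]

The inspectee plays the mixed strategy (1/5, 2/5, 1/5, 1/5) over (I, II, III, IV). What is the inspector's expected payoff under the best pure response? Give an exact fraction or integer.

14/5

A: (1)·(1/5) + (0)·(2/5) + (-6)·(1/5) + (-4)·(1/5) = -9/5.
B: (0)·(1/5) + (5)·(2/5) + (5)·(1/5) + (-1)·(1/5) = 14/5.
C: (-1)·(1/5) + (5)·(2/5) + (1)·(1/5) + (-3)·(1/5) = 7/5.
The best pure response is B with expected payoff 14/5.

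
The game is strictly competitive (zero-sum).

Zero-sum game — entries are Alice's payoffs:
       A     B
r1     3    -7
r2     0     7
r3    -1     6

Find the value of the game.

Row r3 is strictly dominated by row r2, so Alice never plays it.
The remaining 2×2 game on (r1, r2) × (A, B) has no saddle point. Let Alice play r1 with probability p; indifference gives 3p = −7p + 7(1−p), so p = 7/17.
Similarly Bob's optimal q on A is 14/17, and the value is 3·(14/17) + (-7)·(3/17) = 21/17.

21/17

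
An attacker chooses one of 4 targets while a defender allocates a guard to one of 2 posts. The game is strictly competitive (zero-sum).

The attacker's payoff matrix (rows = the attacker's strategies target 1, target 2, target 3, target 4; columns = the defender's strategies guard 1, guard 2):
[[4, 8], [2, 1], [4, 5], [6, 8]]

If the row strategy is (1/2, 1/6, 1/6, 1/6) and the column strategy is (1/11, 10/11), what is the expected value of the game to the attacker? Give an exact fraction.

Against (1/11, 10/11), each row's expected payoff is target 1: 84/11; target 2: 12/11; target 3: 54/11; target 4: 86/11.
Taking the (1/2, 1/6, 1/6, 1/6)-weighted average: (1/2)·(84/11) + (1/6)·(12/11) + (1/6)·(54/11) + (1/6)·(86/11) = 202/33.

202/33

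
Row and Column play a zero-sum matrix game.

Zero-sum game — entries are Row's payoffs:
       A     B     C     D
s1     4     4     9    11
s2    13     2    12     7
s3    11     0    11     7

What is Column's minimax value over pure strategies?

4

The worst case (largest entry) in each column is A: 13, B: 4, C: 12, D: 11.
The best (smallest) of these is 4.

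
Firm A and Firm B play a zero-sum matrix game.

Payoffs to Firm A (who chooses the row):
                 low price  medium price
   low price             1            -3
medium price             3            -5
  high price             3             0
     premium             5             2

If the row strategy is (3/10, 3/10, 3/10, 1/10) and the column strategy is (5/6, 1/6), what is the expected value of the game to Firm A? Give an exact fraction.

Against (5/6, 1/6), each row's expected payoff is low price: 1/3; medium price: 5/3; high price: 5/2; premium: 9/2.
Taking the (3/10, 3/10, 3/10, 1/10)-weighted average: (3/10)·(1/3) + (3/10)·(5/3) + (3/10)·(5/2) + (1/10)·(9/2) = 9/5.

9/5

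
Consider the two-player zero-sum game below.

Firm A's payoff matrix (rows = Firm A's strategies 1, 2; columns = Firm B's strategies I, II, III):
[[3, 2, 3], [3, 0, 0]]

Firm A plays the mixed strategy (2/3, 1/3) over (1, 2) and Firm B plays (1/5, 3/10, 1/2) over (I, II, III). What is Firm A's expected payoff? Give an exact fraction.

Against (1/5, 3/10, 1/2), each row's expected payoff is 1: 27/10; 2: 3/5.
Taking the (2/3, 1/3)-weighted average: (2/3)·(27/10) + (1/3)·(3/5) = 2.

2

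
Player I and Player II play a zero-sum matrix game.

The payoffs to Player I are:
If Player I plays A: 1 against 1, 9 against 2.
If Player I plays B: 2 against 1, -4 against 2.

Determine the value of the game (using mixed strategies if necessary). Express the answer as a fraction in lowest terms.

11/7

Row minima are 1 and -4, so Player I's maximin is 1; column maxima are 2 and 9, so Player II's minimax is 2. These differ, so the equilibrium is in mixed strategies.
Let Player I play A with probability p. Player II is indifferent when p + 2(1−p) = 9p − 4(1−p), giving p = 3/7.
Let Player II play 1 with probability q. Player I is indifferent when q + 9(1−q) = 2q − 4(1−q), giving q = 13/14.
The value is 1·(13/14) + (9)·(1/14) = 11/7.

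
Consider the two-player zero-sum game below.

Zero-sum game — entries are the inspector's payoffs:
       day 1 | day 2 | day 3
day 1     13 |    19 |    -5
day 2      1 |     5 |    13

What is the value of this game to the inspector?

29/5

Column day 2 is strictly dominated by day 1 for the inspectee (it gives the inspector more in every row).
The remaining 2×2 game on (day 1, day 2) × (day 1, day 3) has no saddle point. Let the inspector play day 1 with probability p; indifference gives 13p + (1−p) = −5p + 13(1−p), so p = 2/5.
Similarly the inspectee's optimal q on day 1 is 3/5, and the value is 13·(3/5) + (-5)·(2/5) = 29/5.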